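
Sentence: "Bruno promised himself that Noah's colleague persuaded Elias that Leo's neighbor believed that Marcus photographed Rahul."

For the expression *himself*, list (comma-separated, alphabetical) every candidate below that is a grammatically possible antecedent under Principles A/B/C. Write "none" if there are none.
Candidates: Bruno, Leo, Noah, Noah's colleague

Bruno

*himself* is a reflexive; Principle A requires it to be bound within its binding domain — the matrix clause.
— Bruno: subject of the matrix clause; c-commands the reflexive within its binding domain — allowed (Principle A).
— Leo: possessor inside the subject DP of the clause headed by 'believed'; does not c-command the reflexive — cannot bind it (Principle A).
— Noah: possessor inside the subject DP of the clause headed by 'persuaded'; does not c-command the reflexive — cannot bind it (Principle A).
— Noah's colleague: subject of the clause headed by 'persuaded'; does not c-command the reflexive — cannot bind it (Principle A).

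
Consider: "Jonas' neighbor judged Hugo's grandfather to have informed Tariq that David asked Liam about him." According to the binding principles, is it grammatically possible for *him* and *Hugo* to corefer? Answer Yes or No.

Yes

*him* is a pronoun; Principle B requires it to be free in its binding domain — the clause headed by 'asked'.
— Hugo: possessor inside the subject DP of the clause headed by 'informed'; does not c-command the pronoun — Principle B does not apply; allowed.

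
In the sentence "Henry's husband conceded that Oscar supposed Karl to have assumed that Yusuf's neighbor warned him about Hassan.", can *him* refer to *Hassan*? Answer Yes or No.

*him* is a pronoun; Principle B requires it to be free in its binding domain — the clause headed by 'warned'.
— Hassan: second object of the clause headed by 'warned'; is c-commanded by the pronoun; coreference would bind this R-expression — blocked (Principle C).

No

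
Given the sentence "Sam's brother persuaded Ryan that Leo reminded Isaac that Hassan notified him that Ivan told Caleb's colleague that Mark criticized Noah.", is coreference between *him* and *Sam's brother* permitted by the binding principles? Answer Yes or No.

Yes

*him* is a pronoun; Principle B requires it to be free in its binding domain — the clause headed by 'notified'.
— Sam's brother: subject of the matrix clause; c-commands the pronoun but lies outside its binding domain — allowed.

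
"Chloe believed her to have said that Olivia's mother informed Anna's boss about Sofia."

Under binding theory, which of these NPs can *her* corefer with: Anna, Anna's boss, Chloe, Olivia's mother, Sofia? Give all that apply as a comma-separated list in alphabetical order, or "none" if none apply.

none

*her* is a pronoun; Principle B requires it to be free in its binding domain — the matrix clause.
— Anna: possessor inside the object DP of the clause headed by 'informed'; is c-commanded by the pronoun; coreference would bind this R-expression — blocked (Principle C).
— Anna's boss: object of the clause headed by 'informed'; is c-commanded by the pronoun; coreference would bind this R-expression — blocked (Principle C).
— Chloe: subject of the matrix clause; c-commands the pronoun within its binding domain — blocked (Principle B).
— Olivia's mother: subject of the clause headed by 'informed'; is c-commanded by the pronoun; coreference would bind this R-expression — blocked (Principle C).
— Sofia: second object of the clause headed by 'informed'; is c-commanded by the pronoun; coreference would bind this R-expression — blocked (Principle C).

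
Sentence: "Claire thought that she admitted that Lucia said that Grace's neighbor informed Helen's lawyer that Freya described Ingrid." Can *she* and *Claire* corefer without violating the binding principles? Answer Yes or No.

Yes

*Claire* is an R-expression; Principle C requires it to be free (not bound by any c-commanding expression).
— she: subject of the clause headed by 'admitted'; the pronoun does not c-command the R-expression — coreference allowed.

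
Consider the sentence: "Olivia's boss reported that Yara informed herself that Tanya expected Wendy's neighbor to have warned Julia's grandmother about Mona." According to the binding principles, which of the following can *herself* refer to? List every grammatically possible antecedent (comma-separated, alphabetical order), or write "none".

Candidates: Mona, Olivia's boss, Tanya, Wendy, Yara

*herself* is a reflexive; Principle A requires it to be bound within its binding domain — the clause headed by 'informed'.
— Mona: second object of the clause headed by 'warned'; does not c-command the reflexive — cannot bind it (Principle A).
— Olivia's boss: subject of the matrix clause; c-commands the reflexive but lies outside its binding domain — cannot bind it (Principle A).
— Tanya: subject of the clause headed by 'expected'; does not c-command the reflexive — cannot bind it (Principle A).
— Wendy: possessor inside the subject DP of the clause headed by 'warned'; does not c-command the reflexive — cannot bind it (Principle A).
— Yara: subject of the clause headed by 'informed'; c-commands the reflexive within its binding domain — allowed (Principle A).

Yara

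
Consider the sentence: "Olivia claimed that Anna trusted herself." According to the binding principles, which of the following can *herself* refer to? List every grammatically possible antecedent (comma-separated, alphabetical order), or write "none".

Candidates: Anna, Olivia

Anna

*herself* is a reflexive; Principle A requires it to be bound within its binding domain — the clause headed by 'trusted'.
— Anna: subject of the clause headed by 'trusted'; c-commands the reflexive within its binding domain — allowed (Principle A).
— Olivia: subject of the matrix clause; c-commands the reflexive but lies outside its binding domain — cannot bind it (Principle A).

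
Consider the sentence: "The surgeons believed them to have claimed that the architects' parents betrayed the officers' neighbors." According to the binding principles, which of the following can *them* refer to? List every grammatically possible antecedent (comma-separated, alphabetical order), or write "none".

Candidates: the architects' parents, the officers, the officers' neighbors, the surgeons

none

*them* is a pronoun; Principle B requires it to be free in its binding domain — the matrix clause.
— the architects' parents: subject of the clause headed by 'betrayed'; is c-commanded by the pronoun; coreference would bind this R-expression — blocked (Principle C).
— the officers: possessor inside the object DP of the clause headed by 'betrayed'; is c-commanded by the pronoun; coreference would bind this R-expression — blocked (Principle C).
— the officers' neighbors: object of the clause headed by 'betrayed'; is c-commanded by the pronoun; coreference would bind this R-expression — blocked (Principle C).
— the surgeons: subject of the matrix clause; c-commands the pronoun within its binding domain — blocked (Principle B).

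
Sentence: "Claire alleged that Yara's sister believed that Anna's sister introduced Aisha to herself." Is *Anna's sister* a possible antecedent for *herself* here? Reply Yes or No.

Yes

*herself* is a reflexive; Principle A requires it to be bound within its binding domain — the clause headed by 'introduced'.
— Anna's sister: subject of the clause headed by 'introduced'; c-commands the reflexive within its binding domain — allowed (Principle A).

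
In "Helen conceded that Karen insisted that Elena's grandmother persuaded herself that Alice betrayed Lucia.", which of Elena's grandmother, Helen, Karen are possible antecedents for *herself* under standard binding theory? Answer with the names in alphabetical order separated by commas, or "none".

Elena's grandmother

*herself* is a reflexive; Principle A requires it to be bound within its binding domain — the clause headed by 'persuaded'.
— Elena's grandmother: subject of the clause headed by 'persuaded'; c-commands the reflexive within its binding domain — allowed (Principle A).
— Helen: subject of the matrix clause; c-commands the reflexive but lies outside its binding domain — cannot bind it (Principle A).
— Karen: subject of the clause headed by 'insisted'; c-commands the reflexive but lies outside its binding domain — cannot bind it (Principle A).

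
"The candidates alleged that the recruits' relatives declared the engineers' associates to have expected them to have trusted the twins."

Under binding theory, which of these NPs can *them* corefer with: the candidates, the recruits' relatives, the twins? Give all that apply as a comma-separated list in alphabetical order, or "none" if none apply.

the candidates, the recruits' relatives

*them* is a pronoun; Principle B requires it to be free in its binding domain — the clause headed by 'expected'.
— the candidates: subject of the matrix clause; c-commands the pronoun but lies outside its binding domain — allowed.
— the recruits' relatives: subject of the clause headed by 'declared'; c-commands the pronoun but lies outside its binding domain — allowed.
— the twins: object of the clause headed by 'trusted'; is c-commanded by the pronoun; coreference would bind this R-expression — blocked (Principle C).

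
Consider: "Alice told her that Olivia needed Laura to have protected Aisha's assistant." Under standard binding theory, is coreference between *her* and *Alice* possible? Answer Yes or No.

No

*Alice* is an R-expression; Principle C requires it to be free (not bound by any c-commanding expression).
— her: object of the matrix clause; the R-expression locally c-commands the pronoun — coreference blocked (Principle B on the pronoun).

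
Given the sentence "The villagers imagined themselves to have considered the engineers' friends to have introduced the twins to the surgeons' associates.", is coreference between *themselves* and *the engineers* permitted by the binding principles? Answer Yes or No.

*themselves* is a reflexive; Principle A requires it to be bound within its binding domain — the matrix clause.
— the engineers: possessor inside the subject DP of the clause headed by 'introduced'; does not c-command the reflexive — cannot bind it (Principle A).

No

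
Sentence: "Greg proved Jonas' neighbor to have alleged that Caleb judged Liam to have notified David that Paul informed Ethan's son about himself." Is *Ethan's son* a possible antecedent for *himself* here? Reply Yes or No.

*himself* is a reflexive; Principle A requires it to be bound within its binding domain — the clause headed by 'informed'.
— Ethan's son: object of the clause headed by 'informed'; c-commands the reflexive within its binding domain — allowed (Principle A).

Yes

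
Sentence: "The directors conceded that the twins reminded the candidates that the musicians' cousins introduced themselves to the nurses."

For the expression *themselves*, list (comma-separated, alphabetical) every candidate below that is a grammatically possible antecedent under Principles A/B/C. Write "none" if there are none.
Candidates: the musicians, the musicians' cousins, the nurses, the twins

the musicians' cousins

*themselves* is a reflexive; Principle A requires it to be bound within its binding domain — the clause headed by 'introduced'.
— the musicians: possessor inside the subject DP of the clause headed by 'introduced'; does not c-command the reflexive — cannot bind it (Principle A).
— the musicians' cousins: subject of the clause headed by 'introduced'; c-commands the reflexive within its binding domain — allowed (Principle A).
— the nurses: second object of the clause headed by 'introduced'; does not c-command the reflexive — cannot bind it (Principle A).
— the twins: subject of the clause headed by 'reminded'; c-commands the reflexive but lies outside its binding domain — cannot bind it (Principle A).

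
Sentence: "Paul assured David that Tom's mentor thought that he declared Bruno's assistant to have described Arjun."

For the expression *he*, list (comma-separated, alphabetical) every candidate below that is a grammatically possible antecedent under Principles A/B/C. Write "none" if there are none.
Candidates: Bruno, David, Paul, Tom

*he* is a pronoun; Principle B requires it to be free in its binding domain — the clause headed by 'declared'.
— Bruno: possessor inside the subject DP of the clause headed by 'described'; is c-commanded by the pronoun; coreference would bind this R-expression — blocked (Principle C).
— David: object of the matrix clause; c-commands the pronoun but lies outside its binding domain — allowed.
— Paul: subject of the matrix clause; c-commands the pronoun but lies outside its binding domain — allowed.
— Tom: possessor inside the subject DP of the clause headed by 'thought'; does not c-command the pronoun — Principle B does not apply; allowed.

David, Paul, Tom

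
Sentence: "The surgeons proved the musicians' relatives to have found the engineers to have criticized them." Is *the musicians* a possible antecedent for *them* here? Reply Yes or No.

Yes

*them* is a pronoun; Principle B requires it to be free in its binding domain — the clause headed by 'criticized'.
— the musicians: possessor inside the subject DP of the clause headed by 'found'; does not c-command the pronoun — Principle B does not apply; allowed.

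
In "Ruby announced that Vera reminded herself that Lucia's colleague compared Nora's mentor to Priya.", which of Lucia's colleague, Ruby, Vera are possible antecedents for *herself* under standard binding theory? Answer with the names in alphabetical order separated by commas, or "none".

*herself* is a reflexive; Principle A requires it to be bound within its binding domain — the clause headed by 'reminded'.
— Lucia's colleague: subject of the clause headed by 'compared'; does not c-command the reflexive — cannot bind it (Principle A).
— Ruby: subject of the matrix clause; c-commands the reflexive but lies outside its binding domain — cannot bind it (Principle A).
— Vera: subject of the clause headed by 'reminded'; c-commands the reflexive within its binding domain — allowed (Principle A).

Vera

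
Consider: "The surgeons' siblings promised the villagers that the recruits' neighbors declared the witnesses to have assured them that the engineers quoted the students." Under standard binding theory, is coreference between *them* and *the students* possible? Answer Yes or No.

*the students* is an R-expression; Principle C requires it to be free (not bound by any c-commanding expression).
— them: object of the clause headed by 'assured'; the pronoun c-commands the R-expression — coreference blocked (Principle C).

No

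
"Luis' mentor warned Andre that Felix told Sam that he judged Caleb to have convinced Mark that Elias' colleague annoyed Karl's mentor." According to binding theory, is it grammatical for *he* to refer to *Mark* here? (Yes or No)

No

*Mark* is an R-expression; Principle C requires it to be free (not bound by any c-commanding expression).
— he: subject of the clause headed by 'judged'; the pronoun c-commands the R-expression — coreference blocked (Principle C).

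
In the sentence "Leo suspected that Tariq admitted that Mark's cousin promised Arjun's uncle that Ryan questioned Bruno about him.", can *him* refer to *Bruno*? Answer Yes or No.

No

*him* is a pronoun; Principle B requires it to be free in its binding domain — the clause headed by 'questioned'.
— Bruno: object of the clause headed by 'questioned'; c-commands the pronoun within its binding domain — blocked (Principle B).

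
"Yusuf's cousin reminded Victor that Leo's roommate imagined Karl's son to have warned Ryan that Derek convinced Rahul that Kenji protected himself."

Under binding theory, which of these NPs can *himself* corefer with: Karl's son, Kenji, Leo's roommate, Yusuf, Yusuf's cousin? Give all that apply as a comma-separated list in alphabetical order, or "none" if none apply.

Kenji

*himself* is a reflexive; Principle A requires it to be bound within its binding domain — the clause headed by 'protected'.
— Karl's son: subject of the clause headed by 'warned'; c-commands the reflexive but lies outside its binding domain — cannot bind it (Principle A).
— Kenji: subject of the clause headed by 'protected'; c-commands the reflexive within its binding domain — allowed (Principle A).
— Leo's roommate: subject of the clause headed by 'imagined'; c-commands the reflexive but lies outside its binding domain — cannot bind it (Principle A).
— Yusuf: possessor inside the subject DP of the matrix clause; does not c-command the reflexive — cannot bind it (Principle A).
— Yusuf's cousin: subject of the matrix clause; c-commands the reflexive but lies outside its binding domain — cannot bind it (Principle A).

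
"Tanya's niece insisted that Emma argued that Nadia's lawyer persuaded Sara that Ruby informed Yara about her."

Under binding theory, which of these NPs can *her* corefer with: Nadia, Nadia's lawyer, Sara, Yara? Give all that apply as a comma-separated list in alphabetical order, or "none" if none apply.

*her* is a pronoun; Principle B requires it to be free in its binding domain — the clause headed by 'informed'.
— Nadia: possessor inside the subject DP of the clause headed by 'persuaded'; does not c-command the pronoun — Principle B does not apply; allowed.
— Nadia's lawyer: subject of the clause headed by 'persuaded'; c-commands the pronoun but lies outside its binding domain — allowed.
— Sara: object of the clause headed by 'persuaded'; c-commands the pronoun but lies outside its binding domain — allowed.
— Yara: object of the clause headed by 'informed'; c-commands the pronoun within its binding domain — blocked (Principle B).

Nadia, Nadia's lawyer, Sara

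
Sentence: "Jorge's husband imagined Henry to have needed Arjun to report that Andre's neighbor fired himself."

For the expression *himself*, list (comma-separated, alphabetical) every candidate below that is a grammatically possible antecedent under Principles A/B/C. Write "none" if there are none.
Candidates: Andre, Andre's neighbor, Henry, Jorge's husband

Andre's neighbor

*himself* is a reflexive; Principle A requires it to be bound within its binding domain — the clause headed by 'fired'.
— Andre: possessor inside the subject DP of the clause headed by 'fired'; does not c-command the reflexive — cannot bind it (Principle A).
— Andre's neighbor: subject of the clause headed by 'fired'; c-commands the reflexive within its binding domain — allowed (Principle A).
— Henry: subject of the clause headed by 'needed'; c-commands the reflexive but lies outside its binding domain — cannot bind it (Principle A).
— Jorge's husband: subject of the matrix clause; c-commands the reflexive but lies outside its binding domain — cannot bind it (Principle A).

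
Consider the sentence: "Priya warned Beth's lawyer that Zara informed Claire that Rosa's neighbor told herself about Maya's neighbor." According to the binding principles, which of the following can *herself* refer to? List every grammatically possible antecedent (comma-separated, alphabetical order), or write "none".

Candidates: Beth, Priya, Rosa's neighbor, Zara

Rosa's neighbor

*herself* is a reflexive; Principle A requires it to be bound within its binding domain — the clause headed by 'told'.
— Beth: possessor inside the object DP of the matrix clause; does not c-command the reflexive — cannot bind it (Principle A).
— Priya: subject of the matrix clause; c-commands the reflexive but lies outside its binding domain — cannot bind it (Principle A).
— Rosa's neighbor: subject of the clause headed by 'told'; c-commands the reflexive within its binding domain — allowed (Principle A).
— Zara: subject of the clause headed by 'informed'; c-commands the reflexive but lies outside its binding domain — cannot bind it (Principle A).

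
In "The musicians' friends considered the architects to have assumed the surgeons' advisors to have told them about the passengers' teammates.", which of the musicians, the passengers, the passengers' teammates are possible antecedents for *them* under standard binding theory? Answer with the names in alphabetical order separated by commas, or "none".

the musicians

*them* is a pronoun; Principle B requires it to be free in its binding domain — the clause headed by 'told'.
— the musicians: possessor inside the subject DP of the matrix clause; does not c-command the pronoun — Principle B does not apply; allowed.
— the passengers: possessor inside the second object DP of the clause headed by 'told'; is c-commanded by the pronoun; coreference would bind this R-expression — blocked (Principle C).
— the passengers' teammates: second object of the clause headed by 'told'; is c-commanded by the pronoun; coreference would bind this R-expression — blocked (Principle C).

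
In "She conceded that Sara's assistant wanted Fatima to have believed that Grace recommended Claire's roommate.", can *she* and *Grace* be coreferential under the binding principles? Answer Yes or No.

No

*Grace* is an R-expression; Principle C requires it to be free (not bound by any c-commanding expression).
— she: subject of the matrix clause; the pronoun c-commands the R-expression — coreference blocked (Principle C).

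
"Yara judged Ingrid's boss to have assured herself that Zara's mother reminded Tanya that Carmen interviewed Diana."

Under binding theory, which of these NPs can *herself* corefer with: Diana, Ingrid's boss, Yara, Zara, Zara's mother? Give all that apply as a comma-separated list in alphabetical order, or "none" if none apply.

*herself* is a reflexive; Principle A requires it to be bound within its binding domain — the clause headed by 'assured'.
— Diana: object of the clause headed by 'interviewed'; does not c-command the reflexive — cannot bind it (Principle A).
— Ingrid's boss: subject of the clause headed by 'assured'; c-commands the reflexive within its binding domain — allowed (Principle A).
— Yara: subject of the matrix clause; c-commands the reflexive but lies outside its binding domain — cannot bind it (Principle A).
— Zara: possessor inside the subject DP of the clause headed by 'reminded'; does not c-command the reflexive — cannot bind it (Principle A).
— Zara's mother: subject of the clause headed by 'reminded'; does not c-command the reflexive — cannot bind it (Principle A).

Ingrid's boss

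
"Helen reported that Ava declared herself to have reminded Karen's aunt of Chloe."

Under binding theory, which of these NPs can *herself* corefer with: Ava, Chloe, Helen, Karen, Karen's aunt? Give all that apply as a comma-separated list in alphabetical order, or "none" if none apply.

*herself* is a reflexive; Principle A requires it to be bound within its binding domain — the clause headed by 'declared'.
— Ava: subject of the clause headed by 'declared'; c-commands the reflexive within its binding domain — allowed (Principle A).
— Chloe: second object of the clause headed by 'reminded'; does not c-command the reflexive — cannot bind it (Principle A).
— Helen: subject of the matrix clause; c-commands the reflexive but lies outside its binding domain — cannot bind it (Principle A).
— Karen: possessor inside the object DP of the clause headed by 'reminded'; does not c-command the reflexive — cannot bind it (Principle A).
— Karen's aunt: object of the clause headed by 'reminded'; does not c-command the reflexive — cannot bind it (Principle A).

Ava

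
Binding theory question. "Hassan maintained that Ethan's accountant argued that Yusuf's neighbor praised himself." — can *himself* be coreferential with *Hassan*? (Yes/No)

No

*himself* is a reflexive; Principle A requires it to be bound within its binding domain — the clause headed by 'praised'.
— Hassan: subject of the matrix clause; c-commands the reflexive but lies outside its binding domain — cannot bind it (Principle A).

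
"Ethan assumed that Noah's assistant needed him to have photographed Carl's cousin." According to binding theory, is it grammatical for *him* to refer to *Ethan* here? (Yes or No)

Yes

*Ethan* is an R-expression; Principle C requires it to be free (not bound by any c-commanding expression).
— him: subject of the clause headed by 'photographed'; the pronoun does not c-command the R-expression — coreference allowed.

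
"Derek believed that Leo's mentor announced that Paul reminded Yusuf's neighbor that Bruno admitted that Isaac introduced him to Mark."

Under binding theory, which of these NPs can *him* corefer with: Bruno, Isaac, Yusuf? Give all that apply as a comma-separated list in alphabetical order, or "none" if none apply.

*him* is a pronoun; Principle B requires it to be free in its binding domain — the clause headed by 'introduced'.
— Bruno: subject of the clause headed by 'admitted'; c-commands the pronoun but lies outside its binding domain — allowed.
— Isaac: subject of the clause headed by 'introduced'; c-commands the pronoun within its binding domain — blocked (Principle B).
— Yusuf: possessor inside the object DP of the clause headed by 'reminded'; does not c-command the pronoun — Principle B does not apply; allowed.

Bruno, Yusuf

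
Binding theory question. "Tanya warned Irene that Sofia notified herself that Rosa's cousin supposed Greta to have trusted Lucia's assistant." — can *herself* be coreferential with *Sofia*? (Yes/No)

Yes

*herself* is a reflexive; Principle A requires it to be bound within its binding domain — the clause headed by 'notified'.
— Sofia: subject of the clause headed by 'notified'; c-commands the reflexive within its binding domain — allowed (Principle A).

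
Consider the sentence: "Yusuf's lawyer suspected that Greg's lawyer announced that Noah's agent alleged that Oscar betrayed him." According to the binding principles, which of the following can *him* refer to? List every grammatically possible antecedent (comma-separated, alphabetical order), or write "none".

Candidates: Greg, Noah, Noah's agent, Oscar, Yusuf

*him* is a pronoun; Principle B requires it to be free in its binding domain — the clause headed by 'betrayed'.
— Greg: possessor inside the subject DP of the clause headed by 'announced'; does not c-command the pronoun — Principle B does not apply; allowed.
— Noah: possessor inside the subject DP of the clause headed by 'alleged'; does not c-command the pronoun — Principle B does not apply; allowed.
— Noah's agent: subject of the clause headed by 'alleged'; c-commands the pronoun but lies outside its binding domain — allowed.
— Oscar: subject of the clause headed by 'betrayed'; c-commands the pronoun within its binding domain — blocked (Principle B).
— Yusuf: possessor inside the subject DP of the matrix clause; does not c-command the pronoun — Principle B does not apply; allowed.

Greg, Noah, Noah's agent, Yusuf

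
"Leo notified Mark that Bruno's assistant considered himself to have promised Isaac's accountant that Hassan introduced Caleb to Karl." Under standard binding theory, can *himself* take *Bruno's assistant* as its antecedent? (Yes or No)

*himself* is a reflexive; Principle A requires it to be bound within its binding domain — the clause headed by 'considered'.
— Bruno's assistant: subject of the clause headed by 'considered'; c-commands the reflexive within its binding domain — allowed (Principle A).

Yes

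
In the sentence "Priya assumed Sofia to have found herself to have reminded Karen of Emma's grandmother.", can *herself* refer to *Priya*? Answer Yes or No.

*herself* is a reflexive; Principle A requires it to be bound within its binding domain — the clause headed by 'found'.
— Priya: subject of the matrix clause; c-commands the reflexive but lies outside its binding domain — cannot bind it (Principle A).

No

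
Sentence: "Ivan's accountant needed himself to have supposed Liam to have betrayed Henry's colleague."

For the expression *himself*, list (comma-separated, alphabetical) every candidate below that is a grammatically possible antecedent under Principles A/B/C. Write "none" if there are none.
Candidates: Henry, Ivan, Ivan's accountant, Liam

*himself* is a reflexive; Principle A requires it to be bound within its binding domain — the matrix clause.
— Henry: possessor inside the object DP of the clause headed by 'betrayed'; does not c-command the reflexive — cannot bind it (Principle A).
— Ivan: possessor inside the subject DP of the matrix clause; does not c-command the reflexive — cannot bind it (Principle A).
— Ivan's accountant: subject of the matrix clause; c-commands the reflexive within its binding domain — allowed (Principle A).
— Liam: subject of the clause headed by 'betrayed'; does not c-command the reflexive — cannot bind it (Principle A).

Ivan's accountant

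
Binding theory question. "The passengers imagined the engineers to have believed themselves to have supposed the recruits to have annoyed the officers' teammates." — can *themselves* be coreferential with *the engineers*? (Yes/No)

Yes

*themselves* is a reflexive; Principle A requires it to be bound within its binding domain — the clause headed by 'believed'.
— the engineers: subject of the clause headed by 'believed'; c-commands the reflexive within its binding domain — allowed (Principle A).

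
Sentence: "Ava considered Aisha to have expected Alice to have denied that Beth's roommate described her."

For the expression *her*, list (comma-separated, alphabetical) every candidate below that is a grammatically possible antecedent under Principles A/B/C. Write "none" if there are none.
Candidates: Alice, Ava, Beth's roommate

Alice, Ava

*her* is a pronoun; Principle B requires it to be free in its binding domain — the clause headed by 'described'.
— Alice: subject of the clause headed by 'denied'; c-commands the pronoun but lies outside its binding domain — allowed.
— Ava: subject of the matrix clause; c-commands the pronoun but lies outside its binding domain — allowed.
— Beth's roommate: subject of the clause headed by 'described'; c-commands the pronoun within its binding domain — blocked (Principle B).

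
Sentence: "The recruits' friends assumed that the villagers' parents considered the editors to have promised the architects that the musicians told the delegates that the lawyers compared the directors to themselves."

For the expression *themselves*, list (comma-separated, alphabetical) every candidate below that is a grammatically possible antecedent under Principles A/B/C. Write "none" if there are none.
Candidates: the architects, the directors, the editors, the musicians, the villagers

*themselves* is a reflexive; Principle A requires it to be bound within its binding domain — the clause headed by 'compared'.
— the architects: object of the clause headed by 'promised'; c-commands the reflexive but lies outside its binding domain — cannot bind it (Principle A).
— the directors: object of the clause headed by 'compared'; c-commands the reflexive within its binding domain — allowed (Principle A).
— the editors: subject of the clause headed by 'promised'; c-commands the reflexive but lies outside its binding domain — cannot bind it (Principle A).
— the musicians: subject of the clause headed by 'told'; c-commands the reflexive but lies outside its binding domain — cannot bind it (Principle A).
— the villagers: possessor inside the subject DP of the clause headed by 'considered'; does not c-command the reflexive — cannot bind it (Principle A).

the directors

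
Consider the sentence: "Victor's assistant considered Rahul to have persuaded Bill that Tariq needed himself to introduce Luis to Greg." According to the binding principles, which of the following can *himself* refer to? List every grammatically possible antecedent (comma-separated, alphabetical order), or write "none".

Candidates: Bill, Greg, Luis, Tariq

Tariq

*himself* is a reflexive; Principle A requires it to be bound within its binding domain — the clause headed by 'needed'.
— Bill: object of the clause headed by 'persuaded'; c-commands the reflexive but lies outside its binding domain — cannot bind it (Principle A).
— Greg: second object of the clause headed by 'introduce'; does not c-command the reflexive — cannot bind it (Principle A).
— Luis: object of the clause headed by 'introduce'; does not c-command the reflexive — cannot bind it (Principle A).
— Tariq: subject of the clause headed by 'needed'; c-commands the reflexive within its binding domain — allowed (Principle A).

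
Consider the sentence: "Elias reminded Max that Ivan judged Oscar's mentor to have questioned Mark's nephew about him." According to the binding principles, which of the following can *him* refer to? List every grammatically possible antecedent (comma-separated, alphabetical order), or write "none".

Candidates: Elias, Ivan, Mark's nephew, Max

*him* is a pronoun; Principle B requires it to be free in its binding domain — the clause headed by 'questioned'.
— Elias: subject of the matrix clause; c-commands the pronoun but lies outside its binding domain — allowed.
— Ivan: subject of the clause headed by 'judged'; c-commands the pronoun but lies outside its binding domain — allowed.
— Mark's nephew: object of the clause headed by 'questioned'; c-commands the pronoun within its binding domain — blocked (Principle B).
— Max: object of the matrix clause; c-commands the pronoun but lies outside its binding domain — allowed.

Elias, Ivan, Max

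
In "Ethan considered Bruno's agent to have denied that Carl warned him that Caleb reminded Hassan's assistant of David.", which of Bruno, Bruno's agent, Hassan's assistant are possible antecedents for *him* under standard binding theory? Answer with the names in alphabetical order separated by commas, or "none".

*him* is a pronoun; Principle B requires it to be free in its binding domain — the clause headed by 'warned'.
— Bruno: possessor inside the subject DP of the clause headed by 'denied'; does not c-command the pronoun — Principle B does not apply; allowed.
— Bruno's agent: subject of the clause headed by 'denied'; c-commands the pronoun but lies outside its binding domain — allowed.
— Hassan's assistant: object of the clause headed by 'reminded'; is c-commanded by the pronoun; coreference would bind this R-expression — blocked (Principle C).

Bruno, Bruno's agent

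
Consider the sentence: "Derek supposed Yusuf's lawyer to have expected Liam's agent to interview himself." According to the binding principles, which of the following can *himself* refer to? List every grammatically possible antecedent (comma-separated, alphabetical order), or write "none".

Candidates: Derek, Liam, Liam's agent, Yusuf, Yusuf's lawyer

Liam's agent

*himself* is a reflexive; Principle A requires it to be bound within its binding domain — the clause headed by 'interview'.
— Derek: subject of the matrix clause; c-commands the reflexive but lies outside its binding domain — cannot bind it (Principle A).
— Liam: possessor inside the subject DP of the clause headed by 'interview'; does not c-command the reflexive — cannot bind it (Principle A).
— Liam's agent: subject of the clause headed by 'interview'; c-commands the reflexive within its binding domain — allowed (Principle A).
— Yusuf: possessor inside the subject DP of the clause headed by 'expected'; does not c-command the reflexive — cannot bind it (Principle A).
— Yusuf's lawyer: subject of the clause headed by 'expected'; c-commands the reflexive but lies outside its binding domain — cannot bind it (Principle A).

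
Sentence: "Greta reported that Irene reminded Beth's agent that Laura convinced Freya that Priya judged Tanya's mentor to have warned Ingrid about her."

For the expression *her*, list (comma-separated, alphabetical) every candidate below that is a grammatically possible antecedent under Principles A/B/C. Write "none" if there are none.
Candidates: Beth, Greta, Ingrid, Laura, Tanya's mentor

*her* is a pronoun; Principle B requires it to be free in its binding domain — the clause headed by 'warned'.
— Beth: possessor inside the object DP of the clause headed by 'reminded'; does not c-command the pronoun — Principle B does not apply; allowed.
— Greta: subject of the matrix clause; c-commands the pronoun but lies outside its binding domain — allowed.
— Ingrid: object of the clause headed by 'warned'; c-commands the pronoun within its binding domain — blocked (Principle B).
— Laura: subject of the clause headed by 'convinced'; c-commands the pronoun but lies outside its binding domain — allowed.
— Tanya's mentor: subject of the clause headed by 'warned'; c-commands the pronoun within its binding domain — blocked (Principle B).

Beth, Greta, Laura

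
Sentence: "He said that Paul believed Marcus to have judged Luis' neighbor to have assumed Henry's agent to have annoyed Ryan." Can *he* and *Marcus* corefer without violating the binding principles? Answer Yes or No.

No

*Marcus* is an R-expression; Principle C requires it to be free (not bound by any c-commanding expression).
— he: subject of the matrix clause; the pronoun c-commands the R-expression — coreference blocked (Principle C).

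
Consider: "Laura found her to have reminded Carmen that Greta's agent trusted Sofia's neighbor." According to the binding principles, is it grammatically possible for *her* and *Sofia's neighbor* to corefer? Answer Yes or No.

No

*her* is a pronoun; Principle B requires it to be free in its binding domain — the matrix clause.
— Sofia's neighbor: object of the clause headed by 'trusted'; is c-commanded by the pronoun; coreference would bind this R-expression — blocked (Principle C).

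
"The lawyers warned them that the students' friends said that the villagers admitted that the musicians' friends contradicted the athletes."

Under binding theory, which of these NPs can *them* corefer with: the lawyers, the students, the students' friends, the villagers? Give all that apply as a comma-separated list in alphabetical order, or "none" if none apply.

*them* is a pronoun; Principle B requires it to be free in its binding domain — the matrix clause.
— the lawyers: subject of the matrix clause; c-commands the pronoun within its binding domain — blocked (Principle B).
— the students: possessor inside the subject DP of the clause headed by 'said'; is c-commanded by the pronoun; coreference would bind this R-expression — blocked (Principle C).
— the students' friends: subject of the clause headed by 'said'; is c-commanded by the pronoun; coreference would bind this R-expression — blocked (Principle C).
— the villagers: subject of the clause headed by 'admitted'; is c-commanded by the pronoun; coreference would bind this R-expression — blocked (Principle C).

none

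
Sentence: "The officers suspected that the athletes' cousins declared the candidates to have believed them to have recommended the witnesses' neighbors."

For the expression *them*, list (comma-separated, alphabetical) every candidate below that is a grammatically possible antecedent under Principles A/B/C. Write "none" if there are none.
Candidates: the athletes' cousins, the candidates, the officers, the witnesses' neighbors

*them* is a pronoun; Principle B requires it to be free in its binding domain — the clause headed by 'believed'.
— the athletes' cousins: subject of the clause headed by 'declared'; c-commands the pronoun but lies outside its binding domain — allowed.
— the candidates: subject of the clause headed by 'believed'; c-commands the pronoun within its binding domain — blocked (Principle B).
— the officers: subject of the matrix clause; c-commands the pronoun but lies outside its binding domain — allowed.
— the witnesses' neighbors: object of the clause headed by 'recommended'; is c-commanded by the pronoun; coreference would bind this R-expression — blocked (Principle C).

the athletes' cousins, the officers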